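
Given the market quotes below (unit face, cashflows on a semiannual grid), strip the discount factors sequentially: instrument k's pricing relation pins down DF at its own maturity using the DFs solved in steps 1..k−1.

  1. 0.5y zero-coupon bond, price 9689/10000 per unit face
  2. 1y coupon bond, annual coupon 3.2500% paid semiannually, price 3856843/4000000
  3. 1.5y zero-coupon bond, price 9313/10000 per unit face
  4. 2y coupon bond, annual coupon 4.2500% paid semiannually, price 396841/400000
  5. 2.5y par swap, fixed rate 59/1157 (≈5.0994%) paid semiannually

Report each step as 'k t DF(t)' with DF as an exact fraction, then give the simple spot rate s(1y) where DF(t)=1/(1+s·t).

1 1/2 9689/10000
2 1 9333/10000
3 3/2 9313/10000
4 2 73/80
5 5/2 441/500
s(1y) = (1/(9333/10000) − 1)/(1) = 667/9333 ≈ 7.1467%

step 1 [0.5y] zero: DF = P = 9689/10000 ≈ 0.968900
step 2 [1y] bond c/2=13/800: DF=(3856843/4000000 − 13/800·(0.968900))/(1+13/800) = 9333/10000 ≈ 0.933300
step 3 [1.5y] zero: DF = P = 9313/10000 ≈ 0.931300
step 4 [2y] bond c/2=17/800: DF=(396841/400000 − 17/800·(0.968900+0.933300+0.931300))/(1+17/800) = 73/80 ≈ 0.912500
step 5 [2.5y] swap r/2=59/2314: DF=(1 − 59/2314·(0.968900+0.933300+0.931300+0.912500))/(1+59/2314) = 441/500 ≈ 0.882000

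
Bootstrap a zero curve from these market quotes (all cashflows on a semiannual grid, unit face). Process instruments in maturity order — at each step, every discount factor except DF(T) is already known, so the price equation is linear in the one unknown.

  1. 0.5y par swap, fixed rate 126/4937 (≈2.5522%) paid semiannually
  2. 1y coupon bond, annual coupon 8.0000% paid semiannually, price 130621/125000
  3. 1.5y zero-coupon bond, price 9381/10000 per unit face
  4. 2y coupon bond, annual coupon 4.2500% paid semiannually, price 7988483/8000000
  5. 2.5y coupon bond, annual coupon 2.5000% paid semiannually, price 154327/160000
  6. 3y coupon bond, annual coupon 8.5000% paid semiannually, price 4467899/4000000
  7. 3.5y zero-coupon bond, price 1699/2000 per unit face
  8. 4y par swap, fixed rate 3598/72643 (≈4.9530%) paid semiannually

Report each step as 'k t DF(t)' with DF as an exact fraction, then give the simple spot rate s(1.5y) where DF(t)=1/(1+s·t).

step 1 [0.5y] swap r/2=63/4937: DF=(1 − 63/4937·(0))/(1+63/4937) = 4937/5000 ≈ 0.987400
step 2 [1y] bond c/2=1/25: DF=(130621/125000 − 1/25·(0.987400))/(1+1/25) = 2417/2500 ≈ 0.966800
step 3 [1.5y] zero: DF = P = 9381/10000 ≈ 0.938100
step 4 [2y] bond c/2=17/800: DF=(7988483/8000000 − 17/800·(0.987400+0.966800+0.938100))/(1+17/800) = 1147/1250 ≈ 0.917600
step 5 [2.5y] bond c/2=1/80: DF=(154327/160000 − 1/80·(0.987400+0.966800+0.938100+0.917600))/(1+1/80) = 566/625 ≈ 0.905600
step 6 [3y] bond c/2=17/400: DF=(4467899/4000000 − 17/400·(0.987400+0.966800+0.938100+0.917600+0.905600))/(1+17/400) = 1099/1250 ≈ 0.879200
step 7 [3.5y] zero: DF = P = 1699/2000 ≈ 0.849500
step 8 [4y] swap r/2=1799/72643: DF=(1 − 1799/72643·(0.987400+0.966800+0.938100+0.917600+0.905600+0.879200+0.849500))/(1+1799/72643) = 8201/10000 ≈ 0.820100

1 1/2 4937/5000
2 1 2417/2500
3 3/2 9381/10000
4 2 1147/1250
5 5/2 566/625
6 3 1099/1250
7 7/2 1699/2000
8 4 8201/10000
s(1.5y) = (1/(9381/10000) − 1)/(3/2) = 1238/28143 ≈ 4.3990%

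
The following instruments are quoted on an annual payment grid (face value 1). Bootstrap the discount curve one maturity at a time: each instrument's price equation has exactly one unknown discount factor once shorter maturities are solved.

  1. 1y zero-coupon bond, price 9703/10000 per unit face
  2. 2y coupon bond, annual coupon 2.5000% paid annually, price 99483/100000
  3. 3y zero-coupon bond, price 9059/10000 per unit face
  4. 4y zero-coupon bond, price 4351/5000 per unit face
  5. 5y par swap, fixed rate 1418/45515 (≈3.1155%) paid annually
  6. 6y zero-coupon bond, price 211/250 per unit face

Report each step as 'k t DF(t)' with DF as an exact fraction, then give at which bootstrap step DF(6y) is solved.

step 1 [1y] zero: DF = P = 9703/10000 ≈ 0.970300
step 2 [2y] bond c/1=1/40: DF=(99483/100000 − 1/40·(0.970300))/(1+1/40) = 9469/10000 ≈ 0.946900
step 3 [3y] zero: DF = P = 9059/10000 ≈ 0.905900
step 4 [4y] zero: DF = P = 4351/5000 ≈ 0.870200
step 5 [5y] swap r/1=1418/45515: DF=(1 − 1418/45515·(0.970300+0.946900+0.905900+0.870200))/(1+1418/45515) = 4291/5000 ≈ 0.858200
step 6 [6y] zero: DF = P = 211/250 ≈ 0.844000

1 1 9703/10000
2 2 9469/10000
3 3 9059/10000
4 4 4351/5000
5 5 4291/5000
6 6 211/250
DF(6y) is solved at step 6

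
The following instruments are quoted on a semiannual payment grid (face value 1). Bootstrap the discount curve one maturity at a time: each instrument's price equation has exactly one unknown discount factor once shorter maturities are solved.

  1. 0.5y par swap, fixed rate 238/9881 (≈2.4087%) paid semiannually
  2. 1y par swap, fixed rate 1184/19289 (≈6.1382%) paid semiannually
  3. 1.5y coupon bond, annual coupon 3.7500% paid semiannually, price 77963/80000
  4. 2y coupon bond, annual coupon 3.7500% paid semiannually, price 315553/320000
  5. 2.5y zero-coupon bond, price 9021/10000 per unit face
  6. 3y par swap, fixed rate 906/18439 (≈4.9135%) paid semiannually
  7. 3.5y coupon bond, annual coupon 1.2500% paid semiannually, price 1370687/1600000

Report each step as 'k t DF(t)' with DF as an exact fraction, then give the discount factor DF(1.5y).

1 1/2 9881/10000
2 1 588/625
3 3/2 9211/10000
4 2 1831/2000
5 5/2 9021/10000
6 3 8641/10000
7 7/2 817/1000
DF(1.5y) = 9211/10000 ≈ 0.921100

step 1 [0.5y] swap r/2=119/9881: DF=(1 − 119/9881·(0))/(1+119/9881) = 9881/10000 ≈ 0.988100
step 2 [1y] swap r/2=592/19289: DF=(1 − 592/19289·(0.988100))/(1+592/19289) = 588/625 ≈ 0.940800
step 3 [1.5y] bond c/2=3/160: DF=(77963/80000 − 3/160·(0.988100+0.940800))/(1+3/160) = 9211/10000 ≈ 0.921100
step 4 [2y] bond c/2=3/160: DF=(315553/320000 − 3/160·(0.988100+0.940800+0.921100))/(1+3/160) = 1831/2000 ≈ 0.915500
step 5 [2.5y] zero: DF = P = 9021/10000 ≈ 0.902100
step 6 [3y] swap r/2=453/18439: DF=(1 − 453/18439·(0.988100+0.940800+0.921100+0.915500+0.902100))/(1+453/18439) = 8641/10000 ≈ 0.864100
step 7 [3.5y] bond c/2=1/160: DF=(1370687/1600000 − 1/160·(0.988100+0.940800+0.921100+0.915500+0.902100+0.864100))/(1+1/160) = 817/1000 ≈ 0.817000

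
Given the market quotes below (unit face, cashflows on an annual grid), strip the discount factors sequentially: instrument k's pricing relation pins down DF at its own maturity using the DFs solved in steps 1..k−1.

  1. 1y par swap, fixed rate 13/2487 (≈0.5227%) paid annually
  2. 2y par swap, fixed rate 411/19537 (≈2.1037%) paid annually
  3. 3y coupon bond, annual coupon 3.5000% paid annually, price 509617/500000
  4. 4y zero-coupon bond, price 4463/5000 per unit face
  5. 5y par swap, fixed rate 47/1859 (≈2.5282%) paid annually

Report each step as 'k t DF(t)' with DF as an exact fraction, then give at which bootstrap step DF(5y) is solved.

step 1 [1y] swap r/1=13/2487: DF=(1 − 13/2487·(0))/(1+13/2487) = 2487/2500 ≈ 0.994800
step 2 [2y] swap r/1=411/19537: DF=(1 − 411/19537·(0.994800))/(1+411/19537) = 9589/10000 ≈ 0.958900
step 3 [3y] bond c/1=7/200: DF=(509617/500000 − 7/200·(0.994800+0.958900))/(1+7/200) = 9187/10000 ≈ 0.918700
step 4 [4y] zero: DF = P = 4463/5000 ≈ 0.892600
step 5 [5y] swap r/1=47/1859: DF=(1 − 47/1859·(0.994800+0.958900+0.918700+0.892600))/(1+47/1859) = 353/400 ≈ 0.882500

1 1 2487/2500
2 2 9589/10000
3 3 9187/10000
4 4 4463/5000
5 5 353/400
DF(5y) is solved at step 5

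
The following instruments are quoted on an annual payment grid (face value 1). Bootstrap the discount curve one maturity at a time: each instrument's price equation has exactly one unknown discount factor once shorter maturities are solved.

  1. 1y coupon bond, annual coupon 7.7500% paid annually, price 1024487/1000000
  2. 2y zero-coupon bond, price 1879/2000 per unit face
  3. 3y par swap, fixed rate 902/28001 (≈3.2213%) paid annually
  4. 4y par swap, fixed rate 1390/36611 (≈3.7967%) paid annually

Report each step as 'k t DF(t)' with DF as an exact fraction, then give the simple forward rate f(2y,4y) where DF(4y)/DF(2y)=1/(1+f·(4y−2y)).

1 1 2377/2500
2 2 1879/2000
3 3 4549/5000
4 4 861/1000
f(2y,4y) = ((1879/2000)/(861/1000) − 1)/(2) = 157/3444 ≈ 4.5587%

step 1 [1y] bond c/1=31/400: DF=(1024487/1000000 − 31/400·(0))/(1+31/400) = 2377/2500 ≈ 0.950800
step 2 [2y] zero: DF = P = 1879/2000 ≈ 0.939500
step 3 [3y] swap r/1=902/28001: DF=(1 − 902/28001·(0.950800+0.939500))/(1+902/28001) = 4549/5000 ≈ 0.909800
step 4 [4y] swap r/1=1390/36611: DF=(1 − 1390/36611·(0.950800+0.939500+0.909800))/(1+1390/36611) = 861/1000 ≈ 0.861000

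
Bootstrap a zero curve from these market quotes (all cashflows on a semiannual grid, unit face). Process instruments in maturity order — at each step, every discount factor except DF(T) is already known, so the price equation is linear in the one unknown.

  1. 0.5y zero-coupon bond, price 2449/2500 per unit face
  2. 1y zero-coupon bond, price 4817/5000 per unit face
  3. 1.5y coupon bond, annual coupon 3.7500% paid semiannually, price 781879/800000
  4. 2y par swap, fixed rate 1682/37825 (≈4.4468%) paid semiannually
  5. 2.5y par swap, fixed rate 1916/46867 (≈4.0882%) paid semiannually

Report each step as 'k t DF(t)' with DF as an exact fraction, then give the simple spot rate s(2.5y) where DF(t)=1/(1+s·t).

1 1/2 2449/2500
2 1 4817/5000
3 3/2 2309/2500
4 2 9159/10000
5 5/2 4521/5000
s(2.5y) = (1/(4521/5000) − 1)/(5/2) = 958/22605 ≈ 4.2380%

step 1 [0.5y] zero: DF = P = 2449/2500 ≈ 0.979600
step 2 [1y] zero: DF = P = 4817/5000 ≈ 0.963400
step 3 [1.5y] bond c/2=3/160: DF=(781879/800000 − 3/160·(0.979600+0.963400))/(1+3/160) = 2309/2500 ≈ 0.923600
step 4 [2y] swap r/2=841/37825: DF=(1 − 841/37825·(0.979600+0.963400+0.923600))/(1+841/37825) = 9159/10000 ≈ 0.915900
step 5 [2.5y] swap r/2=958/46867: DF=(1 − 958/46867·(0.979600+0.963400+0.923600+0.915900))/(1+958/46867) = 4521/5000 ≈ 0.904200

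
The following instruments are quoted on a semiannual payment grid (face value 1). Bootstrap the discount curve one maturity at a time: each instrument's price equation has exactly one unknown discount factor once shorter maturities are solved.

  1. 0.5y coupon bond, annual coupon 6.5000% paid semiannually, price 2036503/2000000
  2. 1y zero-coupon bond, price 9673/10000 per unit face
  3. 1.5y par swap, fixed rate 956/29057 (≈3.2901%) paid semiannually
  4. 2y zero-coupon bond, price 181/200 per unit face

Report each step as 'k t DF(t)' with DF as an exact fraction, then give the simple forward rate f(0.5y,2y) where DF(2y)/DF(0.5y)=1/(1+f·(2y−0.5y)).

step 1 [0.5y] bond c/2=13/400: DF=(2036503/2000000 − 13/400·(0))/(1+13/400) = 4931/5000 ≈ 0.986200
step 2 [1y] zero: DF = P = 9673/10000 ≈ 0.967300
step 3 [1.5y] swap r/2=478/29057: DF=(1 − 478/29057·(0.986200+0.967300))/(1+478/29057) = 4761/5000 ≈ 0.952200
step 4 [2y] zero: DF = P = 181/200 ≈ 0.905000

1 1/2 4931/5000
2 1 9673/10000
3 3/2 4761/5000
4 2 181/200
f(0.5y,2y) = ((4931/5000)/(181/200) − 1)/(3/2) = 812/13575 ≈ 5.9816%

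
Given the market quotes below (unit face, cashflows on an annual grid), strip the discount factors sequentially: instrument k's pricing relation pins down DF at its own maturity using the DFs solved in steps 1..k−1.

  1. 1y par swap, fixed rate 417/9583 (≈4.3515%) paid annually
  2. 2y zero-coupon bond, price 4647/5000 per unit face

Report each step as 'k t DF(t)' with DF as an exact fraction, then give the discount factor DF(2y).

1 1 9583/10000
2 2 4647/5000
DF(2y) = 4647/5000 ≈ 0.929400

step 1 [1y] swap r/1=417/9583: DF=(1 − 417/9583·(0))/(1+417/9583) = 9583/10000 ≈ 0.958300
step 2 [2y] zero: DF = P = 4647/5000 ≈ 0.929400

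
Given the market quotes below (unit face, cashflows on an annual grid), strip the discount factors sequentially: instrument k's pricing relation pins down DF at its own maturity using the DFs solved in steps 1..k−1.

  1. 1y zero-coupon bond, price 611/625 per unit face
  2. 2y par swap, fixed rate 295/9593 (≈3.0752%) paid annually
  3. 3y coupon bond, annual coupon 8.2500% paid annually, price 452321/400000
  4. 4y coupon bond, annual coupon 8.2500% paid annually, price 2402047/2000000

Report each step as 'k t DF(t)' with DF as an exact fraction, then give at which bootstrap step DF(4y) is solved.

step 1 [1y] zero: DF = P = 611/625 ≈ 0.977600
step 2 [2y] swap r/1=295/9593: DF=(1 − 295/9593·(0.977600))/(1+295/9593) = 941/1000 ≈ 0.941000
step 3 [3y] bond c/1=33/400: DF=(452321/400000 − 33/400·(0.977600+0.941000))/(1+33/400) = 1123/1250 ≈ 0.898400
step 4 [4y] bond c/1=33/400: DF=(2402047/2000000 − 33/400·(0.977600+0.941000+0.898400))/(1+33/400) = 2237/2500 ≈ 0.894800

1 1 611/625
2 2 941/1000
3 3 1123/1250
4 4 2237/2500
DF(4y) is solved at step 4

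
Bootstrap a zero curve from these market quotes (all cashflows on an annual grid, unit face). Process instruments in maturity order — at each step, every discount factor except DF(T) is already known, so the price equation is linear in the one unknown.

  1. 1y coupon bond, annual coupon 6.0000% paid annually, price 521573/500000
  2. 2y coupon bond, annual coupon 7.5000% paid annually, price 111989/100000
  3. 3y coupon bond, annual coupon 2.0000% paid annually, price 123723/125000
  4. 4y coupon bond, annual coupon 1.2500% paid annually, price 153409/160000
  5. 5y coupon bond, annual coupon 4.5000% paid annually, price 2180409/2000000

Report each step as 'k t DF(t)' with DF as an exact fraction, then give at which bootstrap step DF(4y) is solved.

1 1 9841/10000
2 2 9731/10000
3 3 233/250
4 4 9113/10000
5 5 2199/2500
DF(4y) is solved at step 4

step 1 [1y] bond c/1=3/50: DF=(521573/500000 − 3/50·(0))/(1+3/50) = 9841/10000 ≈ 0.984100
step 2 [2y] bond c/1=3/40: DF=(111989/100000 − 3/40·(0.984100))/(1+3/40) = 9731/10000 ≈ 0.973100
step 3 [3y] bond c/1=1/50: DF=(123723/125000 − 1/50·(0.984100+0.973100))/(1+1/50) = 233/250 ≈ 0.932000
step 4 [4y] bond c/1=1/80: DF=(153409/160000 − 1/80·(0.984100+0.973100+0.932000))/(1+1/80) = 9113/10000 ≈ 0.911300
step 5 [5y] bond c/1=9/200: DF=(2180409/2000000 − 9/200·(0.984100+0.973100+0.932000+0.911300))/(1+9/200) = 2199/2500 ≈ 0.879600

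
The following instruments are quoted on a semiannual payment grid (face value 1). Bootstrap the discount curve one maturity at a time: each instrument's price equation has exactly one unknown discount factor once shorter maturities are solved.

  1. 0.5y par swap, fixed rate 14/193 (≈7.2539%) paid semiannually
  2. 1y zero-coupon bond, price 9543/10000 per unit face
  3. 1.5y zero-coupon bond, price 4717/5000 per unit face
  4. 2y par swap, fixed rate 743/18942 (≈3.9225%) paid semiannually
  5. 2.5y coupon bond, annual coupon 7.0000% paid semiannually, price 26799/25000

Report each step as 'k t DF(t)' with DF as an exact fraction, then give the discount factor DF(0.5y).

1 1/2 193/200
2 1 9543/10000
3 3/2 4717/5000
4 2 9257/10000
5 5/2 2269/2500
DF(0.5y) = 193/200 ≈ 0.965000

step 1 [0.5y] swap r/2=7/193: DF=(1 − 7/193·(0))/(1+7/193) = 193/200 ≈ 0.965000
step 2 [1y] zero: DF = P = 9543/10000 ≈ 0.954300
step 3 [1.5y] zero: DF = P = 4717/5000 ≈ 0.943400
step 4 [2y] swap r/2=743/37884: DF=(1 − 743/37884·(0.965000+0.954300+0.943400))/(1+743/37884) = 9257/10000 ≈ 0.925700
step 5 [2.5y] bond c/2=7/200: DF=(26799/25000 − 7/200·(0.965000+0.954300+0.943400+0.925700))/(1+7/200) = 2269/2500 ≈ 0.907600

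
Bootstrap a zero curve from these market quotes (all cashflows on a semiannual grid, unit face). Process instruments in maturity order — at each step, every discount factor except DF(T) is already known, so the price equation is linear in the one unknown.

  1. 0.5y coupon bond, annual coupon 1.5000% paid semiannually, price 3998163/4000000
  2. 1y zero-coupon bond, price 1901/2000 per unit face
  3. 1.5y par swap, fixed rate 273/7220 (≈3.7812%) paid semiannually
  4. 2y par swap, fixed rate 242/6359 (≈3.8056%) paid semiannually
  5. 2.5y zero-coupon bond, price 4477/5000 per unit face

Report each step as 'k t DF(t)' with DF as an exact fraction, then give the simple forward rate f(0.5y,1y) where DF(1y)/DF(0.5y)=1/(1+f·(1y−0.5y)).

step 1 [0.5y] bond c/2=3/400: DF=(3998163/4000000 − 3/400·(0))/(1+3/400) = 9921/10000 ≈ 0.992100
step 2 [1y] zero: DF = P = 1901/2000 ≈ 0.950500
step 3 [1.5y] swap r/2=273/14440: DF=(1 − 273/14440·(0.992100+0.950500))/(1+273/14440) = 4727/5000 ≈ 0.945400
step 4 [2y] swap r/2=121/6359: DF=(1 − 121/6359·(0.992100+0.950500+0.945400))/(1+121/6359) = 4637/5000 ≈ 0.927400
step 5 [2.5y] zero: DF = P = 4477/5000 ≈ 0.895400

1 1/2 9921/10000
2 1 1901/2000
3 3/2 4727/5000
4 2 4637/5000
5 5/2 4477/5000
f(0.5y,1y) = ((9921/10000)/(1901/2000) − 1)/(1/2) = 832/9505 ≈ 8.7533%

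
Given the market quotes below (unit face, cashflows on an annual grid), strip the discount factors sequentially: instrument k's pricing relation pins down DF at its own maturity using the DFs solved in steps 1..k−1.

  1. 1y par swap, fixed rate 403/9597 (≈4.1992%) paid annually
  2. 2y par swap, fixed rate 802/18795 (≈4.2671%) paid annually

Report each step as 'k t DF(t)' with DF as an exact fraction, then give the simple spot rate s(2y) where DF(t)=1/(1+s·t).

step 1 [1y] swap r/1=403/9597: DF=(1 − 403/9597·(0))/(1+403/9597) = 9597/10000 ≈ 0.959700
step 2 [2y] swap r/1=802/18795: DF=(1 − 802/18795·(0.959700))/(1+802/18795) = 4599/5000 ≈ 0.919800

1 1 9597/10000
2 2 4599/5000
s(2y) = (1/(4599/5000) − 1)/(2) = 401/9198 ≈ 4.3596%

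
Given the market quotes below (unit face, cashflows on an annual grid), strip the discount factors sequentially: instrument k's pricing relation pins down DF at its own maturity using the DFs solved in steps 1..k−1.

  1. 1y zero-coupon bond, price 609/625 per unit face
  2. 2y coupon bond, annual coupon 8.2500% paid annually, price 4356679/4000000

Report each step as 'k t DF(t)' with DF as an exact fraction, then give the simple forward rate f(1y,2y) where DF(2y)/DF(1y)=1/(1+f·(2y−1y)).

step 1 [1y] zero: DF = P = 609/625 ≈ 0.974400
step 2 [2y] bond c/1=33/400: DF=(4356679/4000000 − 33/400·(0.974400))/(1+33/400) = 9319/10000 ≈ 0.931900

1 1 609/625
2 2 9319/10000
f(1y,2y) = ((609/625)/(9319/10000) − 1)/(1) = 425/9319 ≈ 4.5606%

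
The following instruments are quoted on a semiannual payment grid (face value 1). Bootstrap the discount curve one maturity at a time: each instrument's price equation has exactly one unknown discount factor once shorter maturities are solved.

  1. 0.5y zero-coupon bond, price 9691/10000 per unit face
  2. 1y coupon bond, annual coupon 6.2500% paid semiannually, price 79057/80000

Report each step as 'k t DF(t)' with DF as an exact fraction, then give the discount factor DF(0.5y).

1 1/2 9691/10000
2 1 9289/10000
DF(0.5y) = 9691/10000 ≈ 0.969100

step 1 [0.5y] zero: DF = P = 9691/10000 ≈ 0.969100
step 2 [1y] bond c/2=1/32: DF=(79057/80000 − 1/32·(0.969100))/(1+1/32) = 9289/10000 ≈ 0.928900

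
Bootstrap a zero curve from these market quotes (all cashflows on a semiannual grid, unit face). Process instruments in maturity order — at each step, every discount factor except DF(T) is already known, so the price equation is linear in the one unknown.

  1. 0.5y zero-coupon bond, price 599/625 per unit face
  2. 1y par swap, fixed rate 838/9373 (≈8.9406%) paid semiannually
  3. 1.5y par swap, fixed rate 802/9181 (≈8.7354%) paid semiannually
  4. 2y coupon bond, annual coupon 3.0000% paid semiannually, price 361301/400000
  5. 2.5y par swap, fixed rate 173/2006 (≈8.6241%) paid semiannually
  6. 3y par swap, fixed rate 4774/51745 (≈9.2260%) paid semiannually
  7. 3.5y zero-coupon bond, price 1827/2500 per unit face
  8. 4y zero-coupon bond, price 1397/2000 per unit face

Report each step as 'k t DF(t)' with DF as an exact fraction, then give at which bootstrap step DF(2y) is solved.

1 1/2 599/625
2 1 4581/5000
3 3/2 8797/10000
4 2 2123/2500
5 5/2 8097/10000
6 3 7613/10000
7 7/2 1827/2500
8 4 1397/2000
DF(2y) is solved at step 4

step 1 [0.5y] zero: DF = P = 599/625 ≈ 0.958400
step 2 [1y] swap r/2=419/9373: DF=(1 − 419/9373·(0.958400))/(1+419/9373) = 4581/5000 ≈ 0.916200
step 3 [1.5y] swap r/2=401/9181: DF=(1 − 401/9181·(0.958400+0.916200))/(1+401/9181) = 8797/10000 ≈ 0.879700
step 4 [2y] bond c/2=3/200: DF=(361301/400000 − 3/200·(0.958400+0.916200+0.879700))/(1+3/200) = 2123/2500 ≈ 0.849200
step 5 [2.5y] swap r/2=173/4012: DF=(1 − 173/4012·(0.958400+0.916200+0.879700+0.849200))/(1+173/4012) = 8097/10000 ≈ 0.809700
step 6 [3y] swap r/2=2387/51745: DF=(1 − 2387/51745·(0.958400+0.916200+0.879700+0.849200+0.809700))/(1+2387/51745) = 7613/10000 ≈ 0.761300
step 7 [3.5y] zero: DF = P = 1827/2500 ≈ 0.730800
step 8 [4y] zero: DF = P = 1397/2000 ≈ 0.698500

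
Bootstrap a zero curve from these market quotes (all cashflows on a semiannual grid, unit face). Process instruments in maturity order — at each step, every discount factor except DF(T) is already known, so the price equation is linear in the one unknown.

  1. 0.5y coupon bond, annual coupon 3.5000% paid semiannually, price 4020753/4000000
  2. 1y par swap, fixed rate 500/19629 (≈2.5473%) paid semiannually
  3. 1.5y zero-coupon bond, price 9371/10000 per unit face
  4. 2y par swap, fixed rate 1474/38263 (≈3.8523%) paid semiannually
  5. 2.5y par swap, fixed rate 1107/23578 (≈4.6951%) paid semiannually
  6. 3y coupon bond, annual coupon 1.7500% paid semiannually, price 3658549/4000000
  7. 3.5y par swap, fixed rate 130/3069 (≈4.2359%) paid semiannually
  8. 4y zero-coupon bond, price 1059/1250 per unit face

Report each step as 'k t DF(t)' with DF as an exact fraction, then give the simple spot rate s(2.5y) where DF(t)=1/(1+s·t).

1 1/2 9879/10000
2 1 39/40
3 3/2 9371/10000
4 2 9263/10000
5 5/2 8893/10000
6 3 4329/5000
7 7/2 1727/2000
8 4 1059/1250
s(2.5y) = (1/(8893/10000) − 1)/(5/2) = 2214/44465 ≈ 4.9792%

step 1 [0.5y] bond c/2=7/400: DF=(4020753/4000000 − 7/400·(0))/(1+7/400) = 9879/10000 ≈ 0.987900
step 2 [1y] swap r/2=250/19629: DF=(1 − 250/19629·(0.987900))/(1+250/19629) = 39/40 ≈ 0.975000
step 3 [1.5y] zero: DF = P = 9371/10000 ≈ 0.937100
step 4 [2y] swap r/2=737/38263: DF=(1 − 737/38263·(0.987900+0.975000+0.937100))/(1+737/38263) = 9263/10000 ≈ 0.926300
step 5 [2.5y] swap r/2=1107/47156: DF=(1 − 1107/47156·(0.987900+0.975000+0.937100+0.926300))/(1+1107/47156) = 8893/10000 ≈ 0.889300
step 6 [3y] bond c/2=7/800: DF=(3658549/4000000 − 7/800·(0.987900+0.975000+0.937100+0.926300+0.889300))/(1+7/800) = 4329/5000 ≈ 0.865800
step 7 [3.5y] swap r/2=65/3069: DF=(1 − 65/3069·(0.987900+0.975000+0.937100+0.926300+0.889300+0.865800))/(1+65/3069) = 1727/2000 ≈ 0.863500
step 8 [4y] zero: DF = P = 1059/1250 ≈ 0.847200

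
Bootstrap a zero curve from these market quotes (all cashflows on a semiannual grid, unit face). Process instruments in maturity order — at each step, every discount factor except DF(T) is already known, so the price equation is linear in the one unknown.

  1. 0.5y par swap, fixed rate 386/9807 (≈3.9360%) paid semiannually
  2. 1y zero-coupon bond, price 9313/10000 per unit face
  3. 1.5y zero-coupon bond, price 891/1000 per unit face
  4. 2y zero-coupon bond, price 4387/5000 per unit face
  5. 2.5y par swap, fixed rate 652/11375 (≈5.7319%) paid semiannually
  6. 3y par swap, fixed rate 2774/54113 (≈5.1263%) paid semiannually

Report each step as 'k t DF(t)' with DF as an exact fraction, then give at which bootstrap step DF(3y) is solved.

step 1 [0.5y] swap r/2=193/9807: DF=(1 − 193/9807·(0))/(1+193/9807) = 9807/10000 ≈ 0.980700
step 2 [1y] zero: DF = P = 9313/10000 ≈ 0.931300
step 3 [1.5y] zero: DF = P = 891/1000 ≈ 0.891000
step 4 [2y] zero: DF = P = 4387/5000 ≈ 0.877400
step 5 [2.5y] swap r/2=326/11375: DF=(1 − 326/11375·(0.980700+0.931300+0.891000+0.877400))/(1+326/11375) = 1087/1250 ≈ 0.869600
step 6 [3y] swap r/2=1387/54113: DF=(1 − 1387/54113·(0.980700+0.931300+0.891000+0.877400+0.869600))/(1+1387/54113) = 8613/10000 ≈ 0.861300

1 1/2 9807/10000
2 1 9313/10000
3 3/2 891/1000
4 2 4387/5000
5 5/2 1087/1250
6 3 8613/10000
DF(3y) is solved at step 6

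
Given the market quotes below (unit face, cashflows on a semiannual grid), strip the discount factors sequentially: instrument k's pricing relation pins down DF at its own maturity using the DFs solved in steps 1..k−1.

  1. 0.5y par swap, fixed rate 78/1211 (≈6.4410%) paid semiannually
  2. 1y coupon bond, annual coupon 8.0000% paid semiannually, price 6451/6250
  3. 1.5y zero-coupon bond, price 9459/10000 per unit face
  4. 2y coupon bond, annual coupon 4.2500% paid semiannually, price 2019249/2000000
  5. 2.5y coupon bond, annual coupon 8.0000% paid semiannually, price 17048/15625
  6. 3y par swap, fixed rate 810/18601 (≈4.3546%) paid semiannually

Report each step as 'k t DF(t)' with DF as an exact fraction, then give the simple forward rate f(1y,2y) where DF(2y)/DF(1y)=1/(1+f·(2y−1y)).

step 1 [0.5y] swap r/2=39/1211: DF=(1 − 39/1211·(0))/(1+39/1211) = 1211/1250 ≈ 0.968800
step 2 [1y] bond c/2=1/25: DF=(6451/6250 − 1/25·(0.968800))/(1+1/25) = 597/625 ≈ 0.955200
step 3 [1.5y] zero: DF = P = 9459/10000 ≈ 0.945900
step 4 [2y] bond c/2=17/800: DF=(2019249/2000000 − 17/800·(0.968800+0.955200+0.945900))/(1+17/800) = 9289/10000 ≈ 0.928900
step 5 [2.5y] bond c/2=1/25: DF=(17048/15625 − 1/25·(0.968800+0.955200+0.945900+0.928900))/(1+1/25) = 903/1000 ≈ 0.903000
step 6 [3y] swap r/2=405/18601: DF=(1 − 405/18601·(0.968800+0.955200+0.945900+0.928900+0.903000))/(1+405/18601) = 1757/2000 ≈ 0.878500

1 1/2 1211/1250
2 1 597/625
3 3/2 9459/10000
4 2 9289/10000
5 5/2 903/1000
6 3 1757/2000
f(1y,2y) = ((597/625)/(9289/10000) − 1)/(1) = 263/9289 ≈ 2.8313%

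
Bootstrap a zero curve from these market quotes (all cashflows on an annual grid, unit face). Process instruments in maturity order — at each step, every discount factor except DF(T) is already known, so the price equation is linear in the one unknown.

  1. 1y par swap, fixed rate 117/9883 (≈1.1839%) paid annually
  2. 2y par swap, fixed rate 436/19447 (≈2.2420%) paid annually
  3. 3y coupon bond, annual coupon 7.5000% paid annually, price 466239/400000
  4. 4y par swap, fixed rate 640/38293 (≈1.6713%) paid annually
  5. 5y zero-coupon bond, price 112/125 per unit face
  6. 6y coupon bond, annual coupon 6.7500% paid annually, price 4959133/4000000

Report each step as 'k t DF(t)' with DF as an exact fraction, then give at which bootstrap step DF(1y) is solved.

1 1 9883/10000
2 2 2391/2500
3 3 4743/5000
4 4 117/125
5 5 112/125
6 6 4313/5000
DF(1y) is solved at step 1

step 1 [1y] swap r/1=117/9883: DF=(1 − 117/9883·(0))/(1+117/9883) = 9883/10000 ≈ 0.988300
step 2 [2y] swap r/1=436/19447: DF=(1 − 436/19447·(0.988300))/(1+436/19447) = 2391/2500 ≈ 0.956400
step 3 [3y] bond c/1=3/40: DF=(466239/400000 − 3/40·(0.988300+0.956400))/(1+3/40) = 4743/5000 ≈ 0.948600
step 4 [4y] swap r/1=640/38293: DF=(1 − 640/38293·(0.988300+0.956400+0.948600))/(1+640/38293) = 117/125 ≈ 0.936000
step 5 [5y] zero: DF = P = 112/125 ≈ 0.896000
step 6 [6y] bond c/1=27/400: DF=(4959133/4000000 − 27/400·(0.988300+0.956400+0.948600+0.936000+0.896000))/(1+27/400) = 4313/5000 ≈ 0.862600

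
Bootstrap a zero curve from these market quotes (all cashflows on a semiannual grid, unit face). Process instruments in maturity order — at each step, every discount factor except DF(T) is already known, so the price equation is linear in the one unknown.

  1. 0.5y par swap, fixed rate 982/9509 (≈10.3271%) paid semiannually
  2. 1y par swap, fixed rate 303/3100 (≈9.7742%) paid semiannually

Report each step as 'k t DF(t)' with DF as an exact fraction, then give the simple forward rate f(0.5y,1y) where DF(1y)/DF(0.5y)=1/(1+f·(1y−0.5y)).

1 1/2 9509/10000
2 1 9091/10000
f(0.5y,1y) = ((9509/10000)/(9091/10000) − 1)/(1/2) = 836/9091 ≈ 9.1959%

step 1 [0.5y] swap r/2=491/9509: DF=(1 − 491/9509·(0))/(1+491/9509) = 9509/10000 ≈ 0.950900
step 2 [1y] swap r/2=303/6200: DF=(1 − 303/6200·(0.950900))/(1+303/6200) = 9091/10000 ≈ 0.909100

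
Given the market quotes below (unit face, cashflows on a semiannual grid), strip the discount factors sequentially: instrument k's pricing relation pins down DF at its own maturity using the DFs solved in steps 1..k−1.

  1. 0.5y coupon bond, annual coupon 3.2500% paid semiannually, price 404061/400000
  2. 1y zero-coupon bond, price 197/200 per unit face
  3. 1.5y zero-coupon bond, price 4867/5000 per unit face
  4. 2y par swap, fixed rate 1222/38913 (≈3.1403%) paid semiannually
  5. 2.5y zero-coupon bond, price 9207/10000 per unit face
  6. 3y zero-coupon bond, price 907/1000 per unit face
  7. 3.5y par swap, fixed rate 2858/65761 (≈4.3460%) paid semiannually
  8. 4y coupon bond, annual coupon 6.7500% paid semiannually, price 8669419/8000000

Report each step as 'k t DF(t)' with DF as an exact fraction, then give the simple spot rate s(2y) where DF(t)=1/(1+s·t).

1 1/2 497/500
2 1 197/200
3 3/2 4867/5000
4 2 9389/10000
5 5/2 9207/10000
6 3 907/1000
7 7/2 8571/10000
8 4 521/625
s(2y) = (1/(9389/10000) − 1)/(2) = 611/18778 ≈ 3.2538%

step 1 [0.5y] bond c/2=13/800: DF=(404061/400000 − 13/800·(0))/(1+13/800) = 497/500 ≈ 0.994000
step 2 [1y] zero: DF = P = 197/200 ≈ 0.985000
step 3 [1.5y] zero: DF = P = 4867/5000 ≈ 0.973400
step 4 [2y] swap r/2=611/38913: DF=(1 − 611/38913·(0.994000+0.985000+0.973400))/(1+611/38913) = 9389/10000 ≈ 0.938900
step 5 [2.5y] zero: DF = P = 9207/10000 ≈ 0.920700
step 6 [3y] zero: DF = P = 907/1000 ≈ 0.907000
step 7 [3.5y] swap r/2=1429/65761: DF=(1 − 1429/65761·(0.994000+0.985000+0.973400+0.938900+0.920700+0.907000))/(1+1429/65761) = 8571/10000 ≈ 0.857100
step 8 [4y] bond c/2=27/800: DF=(8669419/8000000 − 27/800·(0.994000+0.985000+0.973400+0.938900+0.920700+0.907000+0.857100))/(1+27/800) = 521/625 ≈ 0.833600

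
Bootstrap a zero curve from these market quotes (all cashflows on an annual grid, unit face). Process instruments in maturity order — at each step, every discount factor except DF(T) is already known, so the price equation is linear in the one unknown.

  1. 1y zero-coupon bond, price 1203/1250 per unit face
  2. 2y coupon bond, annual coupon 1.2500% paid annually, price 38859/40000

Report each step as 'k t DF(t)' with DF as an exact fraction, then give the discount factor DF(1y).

step 1 [1y] zero: DF = P = 1203/1250 ≈ 0.962400
step 2 [2y] bond c/1=1/80: DF=(38859/40000 − 1/80·(0.962400))/(1+1/80) = 2369/2500 ≈ 0.947600

1 1 1203/1250
2 2 2369/2500
DF(1y) = 1203/1250 ≈ 0.962400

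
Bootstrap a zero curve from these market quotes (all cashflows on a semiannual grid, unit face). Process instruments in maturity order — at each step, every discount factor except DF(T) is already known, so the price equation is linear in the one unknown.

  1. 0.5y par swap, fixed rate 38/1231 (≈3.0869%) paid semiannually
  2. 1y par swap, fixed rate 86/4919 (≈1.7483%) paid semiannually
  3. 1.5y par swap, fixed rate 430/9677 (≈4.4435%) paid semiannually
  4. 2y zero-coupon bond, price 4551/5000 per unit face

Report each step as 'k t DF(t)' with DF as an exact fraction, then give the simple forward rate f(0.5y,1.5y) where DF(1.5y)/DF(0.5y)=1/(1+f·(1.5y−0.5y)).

step 1 [0.5y] swap r/2=19/1231: DF=(1 − 19/1231·(0))/(1+19/1231) = 1231/1250 ≈ 0.984800
step 2 [1y] swap r/2=43/4919: DF=(1 − 43/4919·(0.984800))/(1+43/4919) = 2457/2500 ≈ 0.982800
step 3 [1.5y] swap r/2=215/9677: DF=(1 − 215/9677·(0.984800+0.982800))/(1+215/9677) = 1871/2000 ≈ 0.935500
step 4 [2y] zero: DF = P = 4551/5000 ≈ 0.910200

1 1/2 1231/1250
2 1 2457/2500
3 3/2 1871/2000
4 2 4551/5000
f(0.5y,1.5y) = ((1231/1250)/(1871/2000) − 1)/(1) = 493/9355 ≈ 5.2699%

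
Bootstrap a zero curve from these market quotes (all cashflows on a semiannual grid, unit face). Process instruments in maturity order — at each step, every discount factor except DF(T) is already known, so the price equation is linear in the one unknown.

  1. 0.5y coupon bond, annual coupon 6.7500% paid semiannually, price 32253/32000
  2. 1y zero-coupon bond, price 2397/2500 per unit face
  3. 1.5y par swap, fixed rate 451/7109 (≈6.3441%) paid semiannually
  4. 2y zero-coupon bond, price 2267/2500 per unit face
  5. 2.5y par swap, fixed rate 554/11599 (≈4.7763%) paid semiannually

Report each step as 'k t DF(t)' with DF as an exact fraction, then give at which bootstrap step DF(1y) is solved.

1 1/2 39/40
2 1 2397/2500
3 3/2 4549/5000
4 2 2267/2500
5 5/2 2223/2500
DF(1y) is solved at step 2

step 1 [0.5y] bond c/2=27/800: DF=(32253/32000 − 27/800·(0))/(1+27/800) = 39/40 ≈ 0.975000
step 2 [1y] zero: DF = P = 2397/2500 ≈ 0.958800
step 3 [1.5y] swap r/2=451/14218: DF=(1 − 451/14218·(0.975000+0.958800))/(1+451/14218) = 4549/5000 ≈ 0.909800
step 4 [2y] zero: DF = P = 2267/2500 ≈ 0.906800
step 5 [2.5y] swap r/2=277/11599: DF=(1 − 277/11599·(0.975000+0.958800+0.909800+0.906800))/(1+277/11599) = 2223/2500 ≈ 0.889200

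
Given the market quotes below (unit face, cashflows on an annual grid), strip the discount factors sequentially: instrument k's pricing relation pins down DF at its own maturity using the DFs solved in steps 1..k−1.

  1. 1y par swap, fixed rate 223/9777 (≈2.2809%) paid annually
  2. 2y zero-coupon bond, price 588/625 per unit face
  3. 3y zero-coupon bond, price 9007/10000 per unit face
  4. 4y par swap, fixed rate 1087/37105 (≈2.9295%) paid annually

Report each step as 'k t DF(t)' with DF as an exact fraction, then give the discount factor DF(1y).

1 1 9777/10000
2 2 588/625
3 3 9007/10000
4 4 8913/10000
DF(1y) = 9777/10000 ≈ 0.977700

step 1 [1y] swap r/1=223/9777: DF=(1 − 223/9777·(0))/(1+223/9777) = 9777/10000 ≈ 0.977700
step 2 [2y] zero: DF = P = 588/625 ≈ 0.940800
step 3 [3y] zero: DF = P = 9007/10000 ≈ 0.900700
step 4 [4y] swap r/1=1087/37105: DF=(1 − 1087/37105·(0.977700+0.940800+0.900700))/(1+1087/37105) = 8913/10000 ≈ 0.891300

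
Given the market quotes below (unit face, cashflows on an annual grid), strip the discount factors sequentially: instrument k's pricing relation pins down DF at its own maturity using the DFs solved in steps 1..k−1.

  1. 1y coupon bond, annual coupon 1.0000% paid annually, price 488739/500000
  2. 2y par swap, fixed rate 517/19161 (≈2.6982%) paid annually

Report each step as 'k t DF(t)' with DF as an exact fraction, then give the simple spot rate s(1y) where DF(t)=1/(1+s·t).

step 1 [1y] bond c/1=1/100: DF=(488739/500000 − 1/100·(0))/(1+1/100) = 4839/5000 ≈ 0.967800
step 2 [2y] swap r/1=517/19161: DF=(1 − 517/19161·(0.967800))/(1+517/19161) = 9483/10000 ≈ 0.948300

1 1 4839/5000
2 2 9483/10000
s(1y) = (1/(4839/5000) − 1)/(1) = 161/4839 ≈ 3.3271%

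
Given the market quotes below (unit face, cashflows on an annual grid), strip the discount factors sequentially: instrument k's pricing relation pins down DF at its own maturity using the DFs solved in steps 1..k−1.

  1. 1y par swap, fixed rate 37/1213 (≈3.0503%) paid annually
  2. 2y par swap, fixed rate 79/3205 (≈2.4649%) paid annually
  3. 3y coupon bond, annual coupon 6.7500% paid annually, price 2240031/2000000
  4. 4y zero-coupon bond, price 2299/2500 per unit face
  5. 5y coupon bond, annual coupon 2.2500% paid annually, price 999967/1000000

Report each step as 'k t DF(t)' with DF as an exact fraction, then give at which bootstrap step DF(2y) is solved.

1 1 1213/1250
2 2 4763/5000
3 3 2319/2500
4 4 2299/2500
5 5 179/200
DF(2y) is solved at step 2

step 1 [1y] swap r/1=37/1213: DF=(1 − 37/1213·(0))/(1+37/1213) = 1213/1250 ≈ 0.970400
step 2 [2y] swap r/1=79/3205: DF=(1 − 79/3205·(0.970400))/(1+79/3205) = 4763/5000 ≈ 0.952600
step 3 [3y] bond c/1=27/400: DF=(2240031/2000000 − 27/400·(0.970400+0.952600))/(1+27/400) = 2319/2500 ≈ 0.927600
step 4 [4y] zero: DF = P = 2299/2500 ≈ 0.919600
step 5 [5y] bond c/1=9/400: DF=(999967/1000000 − 9/400·(0.970400+0.952600+0.927600+0.919600))/(1+9/400) = 179/200 ≈ 0.895000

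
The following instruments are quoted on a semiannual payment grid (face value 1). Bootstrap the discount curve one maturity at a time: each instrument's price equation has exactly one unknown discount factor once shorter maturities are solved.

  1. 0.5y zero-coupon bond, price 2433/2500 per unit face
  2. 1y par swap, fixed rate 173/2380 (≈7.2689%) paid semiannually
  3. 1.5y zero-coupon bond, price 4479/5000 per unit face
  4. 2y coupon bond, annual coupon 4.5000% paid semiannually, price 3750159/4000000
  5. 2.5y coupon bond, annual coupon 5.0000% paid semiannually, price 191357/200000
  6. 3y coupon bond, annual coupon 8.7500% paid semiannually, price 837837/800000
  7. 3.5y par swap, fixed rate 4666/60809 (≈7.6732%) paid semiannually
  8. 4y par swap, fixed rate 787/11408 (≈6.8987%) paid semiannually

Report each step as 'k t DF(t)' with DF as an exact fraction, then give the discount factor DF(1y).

step 1 [0.5y] zero: DF = P = 2433/2500 ≈ 0.973200
step 2 [1y] swap r/2=173/4760: DF=(1 − 173/4760·(0.973200))/(1+173/4760) = 2327/2500 ≈ 0.930800
step 3 [1.5y] zero: DF = P = 4479/5000 ≈ 0.895800
step 4 [2y] bond c/2=9/400: DF=(3750159/4000000 − 9/400·(0.973200+0.930800+0.895800))/(1+9/400) = 8553/10000 ≈ 0.855300
step 5 [2.5y] bond c/2=1/40: DF=(191357/200000 − 1/40·(0.973200+0.930800+0.895800+0.855300))/(1+1/40) = 8443/10000 ≈ 0.844300
step 6 [3y] bond c/2=7/160: DF=(837837/800000 − 7/160·(0.973200+0.930800+0.895800+0.855300+0.844300))/(1+7/160) = 2037/2500 ≈ 0.814800
step 7 [3.5y] swap r/2=2333/60809: DF=(1 − 2333/60809·(0.973200+0.930800+0.895800+0.855300+0.844300+0.814800))/(1+2333/60809) = 7667/10000 ≈ 0.766700
step 8 [4y] swap r/2=787/22816: DF=(1 − 787/22816·(0.973200+0.930800+0.895800+0.855300+0.844300+0.814800+0.766700))/(1+787/22816) = 7639/10000 ≈ 0.763900

1 1/2 2433/2500
2 1 2327/2500
3 3/2 4479/5000
4 2 8553/10000
5 5/2 8443/10000
6 3 2037/2500
7 7/2 7667/10000
8 4 7639/10000
DF(1y) = 2327/2500 ≈ 0.930800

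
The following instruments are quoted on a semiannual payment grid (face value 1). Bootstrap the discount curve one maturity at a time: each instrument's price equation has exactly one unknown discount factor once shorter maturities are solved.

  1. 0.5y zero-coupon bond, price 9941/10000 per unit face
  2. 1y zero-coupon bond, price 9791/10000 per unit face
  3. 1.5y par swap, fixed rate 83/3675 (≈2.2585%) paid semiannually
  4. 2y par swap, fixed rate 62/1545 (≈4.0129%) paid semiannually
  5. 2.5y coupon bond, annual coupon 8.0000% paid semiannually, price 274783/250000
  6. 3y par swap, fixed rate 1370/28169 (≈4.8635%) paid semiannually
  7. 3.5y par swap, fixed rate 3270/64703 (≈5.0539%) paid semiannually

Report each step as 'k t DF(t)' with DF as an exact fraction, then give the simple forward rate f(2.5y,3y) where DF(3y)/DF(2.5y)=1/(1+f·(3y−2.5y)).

1 1/2 9941/10000
2 1 9791/10000
3 3/2 2417/2500
4 2 369/400
5 5/2 9083/10000
6 3 863/1000
7 7/2 1673/2000
f(2.5y,3y) = ((9083/10000)/(863/1000) − 1)/(1/2) = 453/4315 ≈ 10.4983%

step 1 [0.5y] zero: DF = P = 9941/10000 ≈ 0.994100
step 2 [1y] zero: DF = P = 9791/10000 ≈ 0.979100
step 3 [1.5y] swap r/2=83/7350: DF=(1 − 83/7350·(0.994100+0.979100))/(1+83/7350) = 2417/2500 ≈ 0.966800
step 4 [2y] swap r/2=31/1545: DF=(1 − 31/1545·(0.994100+0.979100+0.966800))/(1+31/1545) = 369/400 ≈ 0.922500
step 5 [2.5y] bond c/2=1/25: DF=(274783/250000 − 1/25·(0.994100+0.979100+0.966800+0.922500))/(1+1/25) = 9083/10000 ≈ 0.908300
step 6 [3y] swap r/2=685/28169: DF=(1 − 685/28169·(0.994100+0.979100+0.966800+0.922500+0.908300))/(1+685/28169) = 863/1000 ≈ 0.863000
step 7 [3.5y] swap r/2=1635/64703: DF=(1 − 1635/64703·(0.994100+0.979100+0.966800+0.922500+0.908300+0.863000))/(1+1635/64703) = 1673/2000 ≈ 0.836500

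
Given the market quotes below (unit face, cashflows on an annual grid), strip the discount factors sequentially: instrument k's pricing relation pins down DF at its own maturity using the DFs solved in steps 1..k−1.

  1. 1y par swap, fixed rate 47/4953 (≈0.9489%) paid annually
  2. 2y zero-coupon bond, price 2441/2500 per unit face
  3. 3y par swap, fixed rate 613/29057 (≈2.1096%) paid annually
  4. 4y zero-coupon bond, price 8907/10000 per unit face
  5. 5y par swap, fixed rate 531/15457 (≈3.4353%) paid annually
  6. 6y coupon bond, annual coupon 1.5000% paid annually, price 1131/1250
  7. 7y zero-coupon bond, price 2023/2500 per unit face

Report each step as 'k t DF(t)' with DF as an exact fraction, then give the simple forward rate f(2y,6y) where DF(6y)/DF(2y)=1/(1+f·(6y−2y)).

step 1 [1y] swap r/1=47/4953: DF=(1 − 47/4953·(0))/(1+47/4953) = 4953/5000 ≈ 0.990600
step 2 [2y] zero: DF = P = 2441/2500 ≈ 0.976400
step 3 [3y] swap r/1=613/29057: DF=(1 − 613/29057·(0.990600+0.976400))/(1+613/29057) = 9387/10000 ≈ 0.938700
step 4 [4y] zero: DF = P = 8907/10000 ≈ 0.890700
step 5 [5y] swap r/1=531/15457: DF=(1 − 531/15457·(0.990600+0.976400+0.938700+0.890700))/(1+531/15457) = 8407/10000 ≈ 0.840700
step 6 [6y] bond c/1=3/200: DF=(1131/1250 − 3/200·(0.990600+0.976400+0.938700+0.890700+0.840700))/(1+3/200) = 8229/10000 ≈ 0.822900
step 7 [7y] zero: DF = P = 2023/2500 ≈ 0.809200

1 1 4953/5000
2 2 2441/2500
3 3 9387/10000
4 4 8907/10000
5 5 8407/10000
6 6 8229/10000
7 7 2023/2500
f(2y,6y) = ((2441/2500)/(8229/10000) − 1)/(4) = 1535/32916 ≈ 4.6634%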